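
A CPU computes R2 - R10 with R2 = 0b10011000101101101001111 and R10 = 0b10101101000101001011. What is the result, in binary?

0b10000011000101000000100

Subtract column by column in base 2:
  1-1 → 0
  1-1 → 0
  1-0 → 1
  1-1 → 0
  0-0 → 0
  0-0 → 0
  1-1 → 0
  0-0 → 0
  1-1 → 0
  1-0 → 1
  0-0 → 0
  1-0 → 1
  1-1 → 0
  0-0 → 0
  1-1 → 0
  0-1 → 1 (borrow)
  0-0-1 → 1 (borrow)
  0-1-1 → 0 (borrow)
  1-0-1 → 0
  1-1 → 0
  0-0 → 0
  0-0 → 0
  1-0 → 1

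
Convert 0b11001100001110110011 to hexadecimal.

0xCC3B3

Group the bits into nibbles: 1100 1100 0011 1011 0011 → CC3B3.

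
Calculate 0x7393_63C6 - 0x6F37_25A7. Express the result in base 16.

0x45C3E1F

Subtract column by column in base 16:
  6-7 → F (borrow)
  C-A-1 → 1
  3-5 → E (borrow)
  6-2-1 → 3
  3-7 → C (borrow)
  9-3-1 → 5
  3-F → 4 (borrow)
  7-6-1 → 0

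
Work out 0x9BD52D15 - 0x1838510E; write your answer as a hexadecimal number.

Subtract column by column in base 16:
  5-E → 7 (borrow)
  1-0-1 → 0
  D-1 → C
  2-5 → D (borrow)
  5-8-1 → C (borrow)
  D-3-1 → 9
  B-8 → 3
  9-1 → 8

0x839CDC07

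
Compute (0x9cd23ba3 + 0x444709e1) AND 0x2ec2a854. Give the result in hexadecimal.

Add column by column in base 16, right to left:
  3+1 = 4
  a+e = 8 carry 1
  b+9+1 = 5 carry 1
  3+0+1 = 4
  2+7 = 9
  d+4 = 1 carry 1
  c+4+1 = 1 carry 1
  9+4+1 = e
Sum = 0xe1194584; now AND with 0x2ec2a854:
  e&2=2, 1&e=0, 1&c=0, 9&2=0, 4&a=0, 5&8=0, 8&5=0, 4&4=4

0x20000004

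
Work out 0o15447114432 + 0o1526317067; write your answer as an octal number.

0o17175433521

Add column by column in base 8, right to left:
  2+7 = 1 carry 1
  3+6+1 = 2 carry 1
  4+0+1 = 5
  4+7 = 3 carry 1
  1+1+1 = 3
  1+3 = 4
  7+6 = 5 carry 1
  4+2+1 = 7
  4+5 = 1 carry 1
  5+1+1 = 7
  1+0 = 1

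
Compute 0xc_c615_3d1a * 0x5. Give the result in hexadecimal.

0x3fde6a3182

Multiply each base-16 digit by 5, carrying:
  a×5 = 50 → write 2 carry 3
  1×5+3 = 8 → write 8
  d×5 = 65 → write 1 carry 4
  3×5+4 = 19 → write 3 carry 1
  5×5+1 = 26 → write a carry 1
  1×5+1 = 6 → write 6
  6×5 = 30 → write e carry 1
  c×5+1 = 61 → write d carry 3
  c×5+3 = 63 → write f carry 3
  remaining carry: 3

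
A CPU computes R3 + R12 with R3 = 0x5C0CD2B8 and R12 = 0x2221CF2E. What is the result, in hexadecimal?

Add column by column in base 16, right to left:
  8+E = 6 carry 1
  B+2+1 = E
  2+F = 1 carry 1
  D+C+1 = A carry 1
  C+1+1 = E
  0+2 = 2
  C+2 = E
  5+2 = 7

0x7E2EA1E6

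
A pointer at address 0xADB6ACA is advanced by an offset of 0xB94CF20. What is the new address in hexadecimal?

0x167039EA

Add column by column in base 16, right to left:
  A+0 = A
  C+2 = E
  A+F = 9 carry 1
  6+C+1 = 3 carry 1
  B+4+1 = 0 carry 1
  D+9+1 = 7 carry 1
  A+B+1 = 6 carry 1
  final carry 1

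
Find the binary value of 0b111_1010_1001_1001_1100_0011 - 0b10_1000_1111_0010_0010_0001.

0b10100011010011110100010

Subtract column by column in base 2:
  1-1 → 0
  1-0 → 1
  0-0 → 0
  0-0 → 0
  0-0 → 0
  0-1 → 1 (borrow)
  1-0-1 → 0
  1-0 → 1
  1-0 → 1
  0-1 → 1 (borrow)
  0-0-1 → 1 (borrow)
  1-0-1 → 0
  1-1 → 0
  0-1 → 1 (borrow)
  0-1-1 → 0 (borrow)
  1-1-1 → 1 (borrow)
  0-0-1 → 1 (borrow)
  1-0-1 → 0
  0-0 → 0
  1-1 → 0
  1-0 → 1
  1-1 → 0
  1-0 → 1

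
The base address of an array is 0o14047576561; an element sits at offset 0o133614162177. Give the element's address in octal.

Add column by column in base 8, right to left:
  1+7 = 0 carry 1
  6+7+1 = 6 carry 1
  5+1+1 = 7
  6+2 = 0 carry 1
  7+6+1 = 6 carry 1
  5+1+1 = 7
  7+4 = 3 carry 1
  4+1+1 = 6
  0+6 = 6
  4+3 = 7
  1+3 = 4
  0+1 = 1

0o147663760760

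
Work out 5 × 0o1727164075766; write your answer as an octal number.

0o11464104465716

Multiply each base-8 digit by 5, carrying:
  6×5 = 30 → write 6 carry 3
  6×5+3 = 33 → write 1 carry 4
  7×5+4 = 39 → write 7 carry 4
  5×5+4 = 29 → write 5 carry 3
  7×5+3 = 38 → write 6 carry 4
  0×5+4 = 4 → write 4
  4×5 = 20 → write 4 carry 2
  6×5+2 = 32 → write 0 carry 4
  1×5+4 = 9 → write 1 carry 1
  7×5+1 = 36 → write 4 carry 4
  2×5+4 = 14 → write 6 carry 1
  7×5+1 = 36 → write 4 carry 4
  1×5+4 = 9 → write 1 carry 1
  remaining carry: 1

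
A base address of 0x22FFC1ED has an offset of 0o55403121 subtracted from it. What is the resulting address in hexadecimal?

0o55403121 = 0xB60651 in hexadecimal.
Subtract column by column in base 16:
  D-1 → C
  E-5 → 9
  1-6 → B (borrow)
  C-0-1 → B
  F-6 → 9
  F-B → 4
  2-0 → 2
  2-0 → 2

0x2249BB9C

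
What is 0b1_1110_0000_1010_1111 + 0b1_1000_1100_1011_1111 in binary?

Add column by column in base 2, right to left:
  1+1 = 0 carry 1
  1+1+1 = 1 carry 1
  1+1+1 = 1 carry 1
  1+1+1 = 1 carry 1
  0+1+1 = 0 carry 1
  1+1+1 = 1 carry 1
  0+0+1 = 1
  1+1 = 0 carry 1
  0+0+1 = 1
  0+0 = 0
  0+1 = 1
  0+1 = 1
  0+0 = 0
  1+0 = 1
  1+0 = 1
  1+1 = 0 carry 1
  1+1+1 = 1 carry 1
  final carry 1

0b110110110101101110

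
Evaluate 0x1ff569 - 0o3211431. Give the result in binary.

0x1ff569 = 0b111111111010101101001 in binary.
0o3211431 = 0b11010001001100011001 in binary.
Subtract column by column in base 2:
  1-1 → 0
  0-0 → 0
  0-0 → 0
  1-1 → 0
  0-1 → 1 (borrow)
  1-0-1 → 0
  1-0 → 1
  0-0 → 0
  1-1 → 0
  0-1 → 1 (borrow)
  1-0-1 → 0
  0-0 → 0
  1-1 → 0
  1-0 → 1
  1-0 → 1
  1-0 → 1
  1-1 → 0
  1-0 → 1
  1-1 → 0
  1-1 → 0
  1-0 → 1

0b100101110001001010000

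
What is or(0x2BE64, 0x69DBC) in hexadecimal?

OR each hex digit independently (no carries):
  2|6=6, B|9=B, E|D=F, 6|B=F, 4|C=C

0x6BFFC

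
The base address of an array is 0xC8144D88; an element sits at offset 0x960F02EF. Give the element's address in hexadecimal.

0x15E235077

Add column by column in base 16, right to left:
  8+F = 7 carry 1
  8+E+1 = 7 carry 1
  D+2+1 = 0 carry 1
  4+0+1 = 5
  4+F = 3 carry 1
  1+0+1 = 2
  8+6 = E
  C+9 = 5 carry 1
  final carry 1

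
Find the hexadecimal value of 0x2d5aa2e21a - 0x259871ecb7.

0x7c230f563

Subtract column by column in base 16:
  a-7 → 3
  1-b → 6 (borrow)
  2-c-1 → 5 (borrow)
  e-e-1 → f (borrow)
  2-1-1 → 0
  a-7 → 3
  a-8 → 2
  5-9 → c (borrow)
  d-5-1 → 7
  2-2 → 0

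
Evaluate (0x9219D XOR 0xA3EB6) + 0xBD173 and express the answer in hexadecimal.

0xEF09E

First 0x9219D XOR 0xA3EB6 = 0x31F2B.
Add column by column in base 16, right to left:
  B+3 = E
  2+7 = 9
  F+1 = 0 carry 1
  1+D+1 = F
  3+B = E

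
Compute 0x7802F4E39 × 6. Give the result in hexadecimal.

Multiply each base-16 digit by 6, carrying:
  9×6 = 54 → write 6 carry 3
  3×6+3 = 21 → write 5 carry 1
  E×6+1 = 85 → write 5 carry 5
  4×6+5 = 29 → write D carry 1
  F×6+1 = 91 → write B carry 5
  2×6+5 = 17 → write 1 carry 1
  0×6+1 = 1 → write 1
  8×6 = 48 → write 0 carry 3
  7×6+3 = 45 → write D carry 2
  remaining carry: 2

0x2D011BD556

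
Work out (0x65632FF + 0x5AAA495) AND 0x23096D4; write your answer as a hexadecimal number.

Add column by column in base 16, right to left:
  F+5 = 4 carry 1
  F+9+1 = 9 carry 1
  2+4+1 = 7
  3+A = D
  6+A = 0 carry 1
  5+A+1 = 0 carry 1
  6+5+1 = C
Sum = 0xC00D794; now AND with 0x23096D4:
  C&2=0, 0&3=0, 0&0=0, D&9=9, 7&6=6, 9&D=9, 4&4=4

0x9694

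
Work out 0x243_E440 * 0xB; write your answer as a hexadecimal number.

Multiply each base-16 digit by 11, carrying:
  0×11 = 0 → write 0
  4×11 = 44 → write C carry 2
  4×11+2 = 46 → write E carry 2
  E×11+2 = 156 → write C carry 9
  3×11+9 = 42 → write A carry 2
  4×11+2 = 46 → write E carry 2
  2×11+2 = 24 → write 8 carry 1
  remaining carry: 1

0x18EACEC0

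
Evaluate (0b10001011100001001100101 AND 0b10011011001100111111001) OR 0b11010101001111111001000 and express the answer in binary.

0b10001011100001001100101 AND 0b10011011001100111111001 = 0b10001011000000001100001.
Then OR with 0b11010101001111111001000.

0b11011111001111111101001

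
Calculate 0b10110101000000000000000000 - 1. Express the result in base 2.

0b10110100111111111111111111

The trailing 18 digits are 0, so subtracting 1 borrows through: they become 1 and the next digit up decrements.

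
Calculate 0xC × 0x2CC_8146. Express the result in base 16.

Multiply each base-16 digit by 12, carrying:
  6×12 = 72 → write 8 carry 4
  4×12+4 = 52 → write 4 carry 3
  1×12+3 = 15 → write F
  8×12 = 96 → write 0 carry 6
  C×12+6 = 150 → write 6 carry 9
  C×12+9 = 153 → write 9 carry 9
  2×12+9 = 33 → write 1 carry 2
  remaining carry: 2

0x21960F48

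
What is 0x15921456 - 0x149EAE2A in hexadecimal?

Subtract column by column in base 16:
  6-A → C (borrow)
  5-2-1 → 2
  4-E → 6 (borrow)
  1-A-1 → 6 (borrow)
  2-E-1 → 3 (borrow)
  9-9-1 → F (borrow)
  5-4-1 → 0
  1-1 → 0

0xF3662C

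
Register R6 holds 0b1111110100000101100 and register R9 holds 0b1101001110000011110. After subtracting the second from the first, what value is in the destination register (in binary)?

0b10100110000001110

Subtract column by column in base 2:
  0-0 → 0
  0-1 → 1 (borrow)
  1-1-1 → 1 (borrow)
  1-1-1 → 1 (borrow)
  0-1-1 → 0 (borrow)
  1-0-1 → 0
  0-0 → 0
  0-0 → 0
  0-0 → 0
  0-0 → 0
  0-1 → 1 (borrow)
  1-1-1 → 1 (borrow)
  0-1-1 → 0 (borrow)
  1-0-1 → 0
  1-0 → 1
  1-1 → 0
  1-0 → 1
  1-1 → 0
  1-1 → 0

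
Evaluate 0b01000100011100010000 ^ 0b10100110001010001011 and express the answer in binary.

0b11100010010110011011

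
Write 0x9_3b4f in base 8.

0o2235517

Expand each hex digit to 4 bits: 9=1001 3=0011 b=1011 4=0100 f=1111.
Group the bits in threes: 010 010 011 101 101 001 111 → 2235517.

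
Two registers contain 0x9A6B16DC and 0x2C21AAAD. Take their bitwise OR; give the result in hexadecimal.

0xBE6BBEFD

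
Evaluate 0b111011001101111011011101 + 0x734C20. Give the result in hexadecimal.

0b111011001101111011011101 = 0xECDEDD in hexadecimal.
Add column by column in base 16, right to left:
  D+0 = D
  D+2 = F
  E+C = A carry 1
  D+4+1 = 2 carry 1
  C+3+1 = 0 carry 1
  E+7+1 = 6 carry 1
  final carry 1

0x1602AFD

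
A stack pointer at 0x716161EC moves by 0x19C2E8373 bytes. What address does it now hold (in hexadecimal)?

Add column by column in base 16, right to left:
  C+3 = F
  E+7 = 5 carry 1
  1+3+1 = 5
  6+8 = E
  1+E = F
  6+2 = 8
  1+C = D
  7+9 = 0 carry 1
  0+1+1 = 2

0x20D8FE55F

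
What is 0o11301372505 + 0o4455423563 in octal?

0o15757016270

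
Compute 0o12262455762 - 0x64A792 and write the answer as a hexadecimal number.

0x5265B460

0o12262455762 = 0x52CA5BF2 in hexadecimal.
Subtract column by column in base 16:
  2-2 → 0
  F-9 → 6
  B-7 → 4
  5-A → B (borrow)
  A-4-1 → 5
  C-6 → 6
  2-0 → 2
  5-0 → 5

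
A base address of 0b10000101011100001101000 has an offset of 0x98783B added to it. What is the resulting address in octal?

0b10000101011100001101000 = 0o20534150 in octal.
0x98783B = 0o46074073 in octal.
Add column by column in base 8, right to left:
  0+3 = 3
  5+7 = 4 carry 1
  1+0+1 = 2
  4+4 = 0 carry 1
  3+7+1 = 3 carry 1
  5+0+1 = 6
  0+6 = 6
  2+4 = 6

0o66630243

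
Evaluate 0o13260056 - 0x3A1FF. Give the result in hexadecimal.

0o13260056 = 0x2D602E in hexadecimal.
Subtract column by column in base 16:
  E-F → F (borrow)
  2-F-1 → 2 (borrow)
  0-1-1 → E (borrow)
  6-A-1 → B (borrow)
  D-3-1 → 9
  2-0 → 2

0x29BE2F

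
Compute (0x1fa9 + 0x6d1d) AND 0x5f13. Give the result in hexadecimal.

0xc02

Add column by column in base 16, right to left:
  9+d = 6 carry 1
  a+1+1 = c
  f+d = c carry 1
  1+6+1 = 8
Sum = 0x8cc6; now AND with 0x5f13:
  8&5=0, c&f=c, c&1=0, 6&3=2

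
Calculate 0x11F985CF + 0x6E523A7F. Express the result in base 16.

Add column by column in base 16, right to left:
  F+F = E carry 1
  C+7+1 = 4 carry 1
  5+A+1 = 0 carry 1
  8+3+1 = C
  9+2 = B
  F+5 = 4 carry 1
  1+E+1 = 0 carry 1
  1+6+1 = 8

0x804BC04E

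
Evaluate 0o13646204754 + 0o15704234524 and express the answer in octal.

0o31552441500

Add column by column in base 8, right to left:
  4+4 = 0 carry 1
  5+2+1 = 0 carry 1
  7+5+1 = 5 carry 1
  4+4+1 = 1 carry 1
  0+3+1 = 4
  2+2 = 4
  6+4 = 2 carry 1
  4+0+1 = 5
  6+7 = 5 carry 1
  3+5+1 = 1 carry 1
  1+1+1 = 3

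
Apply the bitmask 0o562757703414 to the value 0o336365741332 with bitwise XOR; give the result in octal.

0o654432042726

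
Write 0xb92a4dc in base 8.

Expand each hex digit to 4 bits: b=1011 9=1001 2=0010 a=1010 4=0100 d=1101 c=1100.
Group the bits in threes: 001 011 100 100 101 010 010 011 011 100 → 1344522334.

0o1344522334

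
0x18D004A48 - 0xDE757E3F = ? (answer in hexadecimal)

0xAE8ACC09

Subtract column by column in base 16:
  8-F → 9 (borrow)
  4-3-1 → 0
  A-E → C (borrow)
  4-7-1 → C (borrow)
  0-5-1 → A (borrow)
  0-7-1 → 8 (borrow)
  D-E-1 → E (borrow)
  8-D-1 → A (borrow)
  1-0-1 → 0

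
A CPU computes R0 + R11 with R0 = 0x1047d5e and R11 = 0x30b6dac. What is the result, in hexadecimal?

0x40feb0a

Add column by column in base 16, right to left:
  e+c = a carry 1
  5+a+1 = 0 carry 1
  d+d+1 = b carry 1
  7+6+1 = e
  4+b = f
  0+0 = 0
  1+3 = 4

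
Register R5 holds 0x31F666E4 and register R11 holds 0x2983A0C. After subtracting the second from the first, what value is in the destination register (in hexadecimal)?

Subtract column by column in base 16:
  4-C → 8 (borrow)
  E-0-1 → D
  6-A → C (borrow)
  6-3-1 → 2
  6-8 → E (borrow)
  F-9-1 → 5
  1-2 → F (borrow)
  3-0-1 → 2

0x2F5E2CD8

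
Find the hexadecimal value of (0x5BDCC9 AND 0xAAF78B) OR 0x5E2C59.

0x5EFCD9

0x5BDCC9 AND 0xAAF78B = 0x0AD489.
Then OR with 0x5E2C59.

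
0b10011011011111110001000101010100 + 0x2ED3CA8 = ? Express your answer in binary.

0b10011110011011000100110111111100

0x2ED3CA8 = 0b10111011010011110010101000 in binary.
Add column by column in base 2, right to left:
  0+0 = 0
  0+0 = 0
  1+0 = 1
  0+1 = 1
  1+0 = 1
  0+1 = 1
  1+0 = 1
  0+1 = 1
  1+0 = 1
  0+0 = 0
  0+1 = 1
  0+1 = 1
  1+1 = 0 carry 1
  0+1+1 = 0 carry 1
  0+0+1 = 1
  0+0 = 0
  1+1 = 0 carry 1
  1+0+1 = 0 carry 1
  1+1+1 = 1 carry 1
  1+1+1 = 1 carry 1
  1+0+1 = 0 carry 1
  1+1+1 = 1 carry 1
  1+1+1 = 1 carry 1
  0+1+1 = 0 carry 1
  1+0+1 = 0 carry 1
  1+1+1 = 1 carry 1
  0+0+1 = 1
  1+0 = 1
  1+0 = 1
  0+0 = 0
  0+0 = 0
  1+0 = 1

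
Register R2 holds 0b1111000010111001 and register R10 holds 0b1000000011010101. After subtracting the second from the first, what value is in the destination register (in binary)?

Subtract column by column in base 2:
  1-1 → 0
  0-0 → 0
  0-1 → 1 (borrow)
  1-0-1 → 0
  1-1 → 0
  1-0 → 1
  0-1 → 1 (borrow)
  1-1-1 → 1 (borrow)
  0-0-1 → 1 (borrow)
  0-0-1 → 1 (borrow)
  0-0-1 → 1 (borrow)
  0-0-1 → 1 (borrow)
  1-0-1 → 0
  1-0 → 1
  1-0 → 1
  1-1 → 0

0b110111111100100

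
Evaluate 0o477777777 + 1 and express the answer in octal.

0o500000000

The trailing 8 digits are 7 (max in base 8), so adding 1 cascades: they roll to 0 and the next digit up increments.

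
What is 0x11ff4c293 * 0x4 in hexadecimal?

Multiply each base-16 digit by 4, carrying:
  3×4 = 12 → write c
  9×4 = 36 → write 4 carry 2
  2×4+2 = 10 → write a
  c×4 = 48 → write 0 carry 3
  4×4+3 = 19 → write 3 carry 1
  f×4+1 = 61 → write d carry 3
  f×4+3 = 63 → write f carry 3
  1×4+3 = 7 → write 7
  1×4 = 4 → write 4

0x47fd30a4c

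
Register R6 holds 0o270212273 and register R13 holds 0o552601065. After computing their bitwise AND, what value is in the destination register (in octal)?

AND each oct digit independently (no carries):
  2&5=0, 7&5=5, 0&2=0, 2&6=2, 1&0=0, 2&1=0, 2&0=0, 7&6=6, 3&5=1

0o050200061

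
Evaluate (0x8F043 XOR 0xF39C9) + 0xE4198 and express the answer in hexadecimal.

First 0x8F043 XOR 0xF39C9 = 0x7C98A.
Add column by column in base 16, right to left:
  A+8 = 2 carry 1
  8+9+1 = 2 carry 1
  9+1+1 = B
  C+4 = 0 carry 1
  7+E+1 = 6 carry 1
  final carry 1

0x160B22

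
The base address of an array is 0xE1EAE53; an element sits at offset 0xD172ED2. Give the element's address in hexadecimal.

Add column by column in base 16, right to left:
  3+2 = 5
  5+D = 2 carry 1
  E+E+1 = D carry 1
  A+2+1 = D
  E+7 = 5 carry 1
  1+1+1 = 3
  E+D = B carry 1
  final carry 1

0x1B35DD25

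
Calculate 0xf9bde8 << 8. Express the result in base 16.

Shifting left by 8 bits = 2 hex digits: append 2 zeros.

0xf9bde800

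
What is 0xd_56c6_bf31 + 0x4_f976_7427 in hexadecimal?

0x12503d3358

Add column by column in base 16, right to left:
  1+7 = 8
  3+2 = 5
  f+4 = 3 carry 1
  b+7+1 = 3 carry 1
  6+6+1 = d
  c+7 = 3 carry 1
  6+9+1 = 0 carry 1
  5+f+1 = 5 carry 1
  d+4+1 = 2 carry 1
  final carry 1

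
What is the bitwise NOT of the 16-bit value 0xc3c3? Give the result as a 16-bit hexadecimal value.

0x3c3c

Each hex digit d becomes f−d:
  c→3, 3→c, c→3, 3→c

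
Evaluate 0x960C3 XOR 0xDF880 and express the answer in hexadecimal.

0x49843

XOR each hex digit independently (no carries):
  9^D=4, 6^F=9, 0^8=8, C^8=4, 3^0=3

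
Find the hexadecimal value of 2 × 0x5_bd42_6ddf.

0xb7a84dbbe

Multiply each base-16 digit by 2, carrying:
  f×2 = 30 → write e carry 1
  d×2+1 = 27 → write b carry 1
  d×2+1 = 27 → write b carry 1
  6×2+1 = 13 → write d
  2×2 = 4 → write 4
  4×2 = 8 → write 8
  d×2 = 26 → write a carry 1
  b×2+1 = 23 → write 7 carry 1
  5×2+1 = 11 → write b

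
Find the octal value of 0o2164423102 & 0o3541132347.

0o2140022102

AND each oct digit independently (no carries):
  2&3=2, 1&5=1, 6&4=4, 4&1=0, 4&1=0, 2&3=2, 3&2=2, 1&3=1, 0&4=0, 2&7=2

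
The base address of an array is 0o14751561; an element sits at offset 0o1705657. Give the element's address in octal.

Add column by column in base 8, right to left:
  1+7 = 0 carry 1
  6+5+1 = 4 carry 1
  5+6+1 = 4 carry 1
  1+5+1 = 7
  5+0 = 5
  7+7 = 6 carry 1
  4+1+1 = 6
  1+0 = 1

0o16657440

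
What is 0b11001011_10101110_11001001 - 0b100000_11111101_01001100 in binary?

0b101010101011000101111101

Subtract column by column in base 2:
  1-0 → 1
  0-0 → 0
  0-1 → 1 (borrow)
  1-1-1 → 1 (borrow)
  0-0-1 → 1 (borrow)
  0-0-1 → 1 (borrow)
  1-1-1 → 1 (borrow)
  1-0-1 → 0
  0-1 → 1 (borrow)
  1-0-1 → 0
  1-1 → 0
  1-1 → 0
  0-1 → 1 (borrow)
  1-1-1 → 1 (borrow)
  0-1-1 → 0 (borrow)
  1-1-1 → 1 (borrow)
  1-0-1 → 0
  1-0 → 1
  0-0 → 0
  1-0 → 1
  0-0 → 0
  0-1 → 1 (borrow)
  1-0-1 → 0
  1-0 → 1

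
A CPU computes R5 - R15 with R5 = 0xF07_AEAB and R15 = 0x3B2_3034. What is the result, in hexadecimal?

0xB557E77

Subtract column by column in base 16:
  B-4 → 7
  A-3 → 7
  E-0 → E
  A-3 → 7
  7-2 → 5
  0-B → 5 (borrow)
  F-3-1 → B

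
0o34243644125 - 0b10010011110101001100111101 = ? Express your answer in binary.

0b11100000001111111111010100011000

0o34243644125 = 0b11100010100011110100100001010101 in binary.
Subtract column by column in base 2:
  1-1 → 0
  0-0 → 0
  1-1 → 0
  0-1 → 1 (borrow)
  1-1-1 → 1 (borrow)
  0-1-1 → 0 (borrow)
  1-0-1 → 0
  0-0 → 0
  0-1 → 1 (borrow)
  0-1-1 → 0 (borrow)
  0-0-1 → 1 (borrow)
  1-0-1 → 0
  0-1 → 1 (borrow)
  0-0-1 → 1 (borrow)
  1-1-1 → 1 (borrow)
  0-0-1 → 1 (borrow)
  1-1-1 → 1 (borrow)
  1-1-1 → 1 (borrow)
  1-1-1 → 1 (borrow)
  1-1-1 → 1 (borrow)
  0-0-1 → 1 (borrow)
  0-0-1 → 1 (borrow)
  0-1-1 → 0 (borrow)
  1-0-1 → 0
  0-0 → 0
  1-1 → 0
  0-0 → 0
  0-0 → 0
  0-0 → 0
  1-0 → 1
  1-0 → 1
  1-0 → 1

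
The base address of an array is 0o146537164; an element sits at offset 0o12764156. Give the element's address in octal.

Add column by column in base 8, right to left:
  4+6 = 2 carry 1
  6+5+1 = 4 carry 1
  1+1+1 = 3
  7+4 = 3 carry 1
  3+6+1 = 2 carry 1
  5+7+1 = 5 carry 1
  6+2+1 = 1 carry 1
  4+1+1 = 6
  1+0 = 1

0o161523342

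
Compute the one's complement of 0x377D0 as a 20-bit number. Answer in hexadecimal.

0xC882F

Each hex digit d becomes F−d:
  3→C, 7→8, 7→8, D→2, 0→F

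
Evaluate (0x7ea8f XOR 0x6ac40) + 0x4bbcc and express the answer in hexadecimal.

0x6029b

First 0x7ea8f XOR 0x6ac40 = 0x146cf.
Add column by column in base 16, right to left:
  f+c = b carry 1
  c+c+1 = 9 carry 1
  6+b+1 = 2 carry 1
  4+b+1 = 0 carry 1
  1+4+1 = 6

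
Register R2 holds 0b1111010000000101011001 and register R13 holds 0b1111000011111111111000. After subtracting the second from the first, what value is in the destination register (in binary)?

0b1100000101100001

Subtract column by column in base 2:
  1-0 → 1
  0-0 → 0
  0-0 → 0
  1-1 → 0
  1-1 → 0
  0-1 → 1 (borrow)
  1-1-1 → 1 (borrow)
  0-1-1 → 0 (borrow)
  1-1-1 → 1 (borrow)
  0-1-1 → 0 (borrow)
  0-1-1 → 0 (borrow)
  0-1-1 → 0 (borrow)
  0-1-1 → 0 (borrow)
  0-1-1 → 0 (borrow)
  0-0-1 → 1 (borrow)
  0-0-1 → 1 (borrow)
  1-0-1 → 0
  0-0 → 0
  1-1 → 0
  1-1 → 0
  1-1 → 0
  1-1 → 0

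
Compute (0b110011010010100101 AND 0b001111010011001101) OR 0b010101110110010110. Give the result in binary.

0b10111110110010111

0b110011010010100101 AND 0b001111010011001101 = 0b000011010010000101.
Then OR with 0b010101110110010110.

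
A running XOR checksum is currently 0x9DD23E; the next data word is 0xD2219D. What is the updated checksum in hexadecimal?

0x4FF3A3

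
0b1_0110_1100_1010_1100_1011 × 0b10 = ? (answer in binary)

0b1011011001010110010110

Multiply each base-2 digit by 2, carrying:
  1×2 = 2 → write 0 carry 1
  1×2+1 = 3 → write 1 carry 1
  0×2+1 = 1 → write 1
  1×2 = 2 → write 0 carry 1
  0×2+1 = 1 → write 1
  0×2 = 0 → write 0
  1×2 = 2 → write 0 carry 1
  1×2+1 = 3 → write 1 carry 1
  0×2+1 = 1 → write 1
  1×2 = 2 → write 0 carry 1
  0×2+1 = 1 → write 1
  1×2 = 2 → write 0 carry 1
  0×2+1 = 1 → write 1
  0×2 = 0 → write 0
  1×2 = 2 → write 0 carry 1
  1×2+1 = 3 → write 1 carry 1
  0×2+1 = 1 → write 1
  1×2 = 2 → write 0 carry 1
  1×2+1 = 3 → write 1 carry 1
  0×2+1 = 1 → write 1
  1×2 = 2 → write 0 carry 1
  remaining carry: 1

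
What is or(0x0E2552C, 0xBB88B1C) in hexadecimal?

0xBFADF3C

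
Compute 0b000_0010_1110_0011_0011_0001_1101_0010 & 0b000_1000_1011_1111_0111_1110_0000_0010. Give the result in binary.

AND bit by bit (1 only where both bits are 1):
  0000010111000110011000111010010
& 0001000101111110111111000000010
= 0000000101000110011000000000010

0b0000000101000110011000000000010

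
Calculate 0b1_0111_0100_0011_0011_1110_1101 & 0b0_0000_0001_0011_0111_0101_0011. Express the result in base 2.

AND bit by bit (1 only where both bits are 1):
  1011101000011001111101101
& 0000000010011011101010011
= 0000000000011001101000001

0b0000000000011001101000001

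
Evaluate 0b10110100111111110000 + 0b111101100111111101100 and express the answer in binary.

0b1010100001111111011100

Add column by column in base 2, right to left:
  0+0 = 0
  0+0 = 0
  0+1 = 1
  0+1 = 1
  1+0 = 1
  1+1 = 0 carry 1
  1+1+1 = 1 carry 1
  1+1+1 = 1 carry 1
  1+1+1 = 1 carry 1
  1+1+1 = 1 carry 1
  1+1+1 = 1 carry 1
  1+1+1 = 1 carry 1
  0+0+1 = 1
  0+0 = 0
  1+1 = 0 carry 1
  0+1+1 = 0 carry 1
  1+0+1 = 0 carry 1
  1+1+1 = 1 carry 1
  0+1+1 = 0 carry 1
  1+1+1 = 1 carry 1
  0+1+1 = 0 carry 1
  final carry 1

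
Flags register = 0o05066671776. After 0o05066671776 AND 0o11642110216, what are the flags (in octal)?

0o01042010216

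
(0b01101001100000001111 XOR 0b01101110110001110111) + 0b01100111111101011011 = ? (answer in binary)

0b1101111001111010011

First 0b01101001100000001111 XOR 0b01101110110001110111 = 0b00000111010001111000.
Add column by column in base 2, right to left:
  0+1 = 1
  0+1 = 1
  0+0 = 0
  1+1 = 0 carry 1
  1+1+1 = 1 carry 1
  1+0+1 = 0 carry 1
  1+1+1 = 1 carry 1
  0+0+1 = 1
  0+1 = 1
  0+1 = 1
  1+1 = 0 carry 1
  0+1+1 = 0 carry 1
  1+1+1 = 1 carry 1
  1+1+1 = 1 carry 1
  1+1+1 = 1 carry 1
  0+0+1 = 1
  0+0 = 0
  0+1 = 1
  0+1 = 1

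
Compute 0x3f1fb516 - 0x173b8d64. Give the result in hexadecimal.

Subtract column by column in base 16:
  6-4 → 2
  1-6 → b (borrow)
  5-d-1 → 7 (borrow)
  b-8-1 → 2
  f-b → 4
  1-3 → e (borrow)
  f-7-1 → 7
  3-1 → 2

0x27e427b2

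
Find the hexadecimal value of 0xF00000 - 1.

The trailing 5 digits are 0, so subtracting 1 borrows through: they become F and the next digit up decrements.

0xEFFFFF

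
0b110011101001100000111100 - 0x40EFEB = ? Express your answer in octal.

0o43324121

0b110011101001100000111100 = 0o63514074 in octal.
0x40EFEB = 0o20167753 in octal.
Subtract column by column in base 8:
  4-3 → 1
  7-5 → 2
  0-7 → 1 (borrow)
  4-7-1 → 4 (borrow)
  1-6-1 → 2 (borrow)
  5-1-1 → 3
  3-0 → 3
  6-2 → 4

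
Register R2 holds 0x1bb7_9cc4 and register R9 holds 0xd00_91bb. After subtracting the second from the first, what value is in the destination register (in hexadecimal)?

0xeb70b09

Subtract column by column in base 16:
  4-b → 9 (borrow)
  c-b-1 → 0
  c-1 → b
  9-9 → 0
  7-0 → 7
  b-0 → b
  b-d → e (borrow)
  1-0-1 → 0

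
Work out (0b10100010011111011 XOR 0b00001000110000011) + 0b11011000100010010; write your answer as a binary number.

First 0b10100010011111011 XOR 0b00001000110000011 = 0b10101010101111000.
Add column by column in base 2, right to left:
  0+0 = 0
  0+1 = 1
  0+0 = 0
  1+0 = 1
  1+1 = 0 carry 1
  1+0+1 = 0 carry 1
  1+0+1 = 0 carry 1
  0+0+1 = 1
  1+1 = 0 carry 1
  0+0+1 = 1
  1+0 = 1
  0+0 = 0
  1+1 = 0 carry 1
  0+1+1 = 0 carry 1
  1+0+1 = 0 carry 1
  0+1+1 = 0 carry 1
  1+1+1 = 1 carry 1
  final carry 1

0b110000011010001010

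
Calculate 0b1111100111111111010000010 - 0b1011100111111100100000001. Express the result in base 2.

0b100000000000010110000001

Subtract column by column in base 2:
  0-1 → 1 (borrow)
  1-0-1 → 0
  0-0 → 0
  0-0 → 0
  0-0 → 0
  0-0 → 0
  0-0 → 0
  1-0 → 1
  0-1 → 1 (borrow)
  1-0-1 → 0
  1-0 → 1
  1-1 → 0
  1-1 → 0
  1-1 → 0
  1-1 → 0
  1-1 → 0
  1-1 → 0
  1-1 → 0
  0-0 → 0
  0-0 → 0
  1-1 → 0
  1-1 → 0
  1-1 → 0
  1-0 → 1
  1-1 → 0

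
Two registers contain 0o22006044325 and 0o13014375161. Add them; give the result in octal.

Add column by column in base 8, right to left:
  5+1 = 6
  2+6 = 0 carry 1
  3+1+1 = 5
  4+5 = 1 carry 1
  4+7+1 = 4 carry 1
  0+3+1 = 4
  6+4 = 2 carry 1
  0+1+1 = 2
  0+0 = 0
  2+3 = 5
  2+1 = 3

0o35022441506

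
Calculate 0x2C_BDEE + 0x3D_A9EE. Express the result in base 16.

Add column by column in base 16, right to left:
  E+E = C carry 1
  E+E+1 = D carry 1
  D+9+1 = 7 carry 1
  B+A+1 = 6 carry 1
  C+D+1 = A carry 1
  2+3+1 = 6

0x6A67DC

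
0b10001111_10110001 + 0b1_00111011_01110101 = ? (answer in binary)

Add column by column in base 2, right to left:
  1+1 = 0 carry 1
  0+0+1 = 1
  0+1 = 1
  0+0 = 0
  1+1 = 0 carry 1
  1+1+1 = 1 carry 1
  0+1+1 = 0 carry 1
  1+0+1 = 0 carry 1
  1+1+1 = 1 carry 1
  1+1+1 = 1 carry 1
  1+0+1 = 0 carry 1
  1+1+1 = 1 carry 1
  0+1+1 = 0 carry 1
  0+1+1 = 0 carry 1
  0+0+1 = 1
  1+0 = 1
  0+1 = 1

0b11100101100100110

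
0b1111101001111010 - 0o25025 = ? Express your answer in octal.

0b1111101001111010 = 0o175172 in octal.
Subtract column by column in base 8:
  2-5 → 5 (borrow)
  7-2-1 → 4
  1-0 → 1
  5-5 → 0
  7-2 → 5
  1-0 → 1

0o150145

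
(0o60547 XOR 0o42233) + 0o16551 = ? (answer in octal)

First 0o60547 XOR 0o42233 = 0o22774.
Add column by column in base 8, right to left:
  4+1 = 5
  7+5 = 4 carry 1
  7+5+1 = 5 carry 1
  2+6+1 = 1 carry 1
  2+1+1 = 4

0o41545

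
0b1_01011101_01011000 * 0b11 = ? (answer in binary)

Multiply each base-2 digit by 3, carrying:
  0×3 = 0 → write 0
  0×3 = 0 → write 0
  0×3 = 0 → write 0
  1×3 = 3 → write 1 carry 1
  1×3+1 = 4 → write 0 carry 2
  0×3+2 = 2 → write 0 carry 1
  1×3+1 = 4 → write 0 carry 2
  0×3+2 = 2 → write 0 carry 1
  1×3+1 = 4 → write 0 carry 2
  0×3+2 = 2 → write 0 carry 1
  1×3+1 = 4 → write 0 carry 2
  1×3+2 = 5 → write 1 carry 2
  1×3+2 = 5 → write 1 carry 2
  0×3+2 = 2 → write 0 carry 1
  1×3+1 = 4 → write 0 carry 2
  0×3+2 = 2 → write 0 carry 1
  1×3+1 = 4 → write 0 carry 2
  remaining carry: 10

0b1000001100000001000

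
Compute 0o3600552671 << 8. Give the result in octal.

0o1700265334400

8 bits is not a whole number of base-8 digits; in binary: 11110000000101101010110111001 << 8 = 1111000000010110101011011100100000000.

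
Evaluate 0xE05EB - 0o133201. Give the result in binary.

0b11010100111101101010

0xE05EB = 0b11100000010111101011 in binary.
0o133201 = 0b1011011010000001 in binary.
Subtract column by column in base 2:
  1-1 → 0
  1-0 → 1
  0-0 → 0
  1-0 → 1
  0-0 → 0
  1-0 → 1
  1-0 → 1
  1-1 → 0
  1-0 → 1
  0-1 → 1 (borrow)
  1-1-1 → 1 (borrow)
  0-0-1 → 1 (borrow)
  0-1-1 → 0 (borrow)
  0-1-1 → 0 (borrow)
  0-0-1 → 1 (borrow)
  0-1-1 → 0 (borrow)
  0-0-1 → 1 (borrow)
  1-0-1 → 0
  1-0 → 1
  1-0 → 1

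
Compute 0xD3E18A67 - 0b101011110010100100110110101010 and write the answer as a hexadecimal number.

0b101011110010100100110110101010 = 0x2BCA4DAA in hexadecimal.
Subtract column by column in base 16:
  7-A → D (borrow)
  6-A-1 → B (borrow)
  A-D-1 → C (borrow)
  8-4-1 → 3
  1-A → 7 (borrow)
  E-C-1 → 1
  3-B → 8 (borrow)
  D-2-1 → A

0xA8173CBD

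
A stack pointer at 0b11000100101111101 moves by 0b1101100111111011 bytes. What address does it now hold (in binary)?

0b100110001101111000

Add column by column in base 2, right to left:
  1+1 = 0 carry 1
  0+1+1 = 0 carry 1
  1+0+1 = 0 carry 1
  1+1+1 = 1 carry 1
  1+1+1 = 1 carry 1
  1+1+1 = 1 carry 1
  1+1+1 = 1 carry 1
  0+1+1 = 0 carry 1
  1+1+1 = 1 carry 1
  0+0+1 = 1
  0+0 = 0
  1+1 = 0 carry 1
  0+1+1 = 0 carry 1
  0+0+1 = 1
  0+1 = 1
  1+1 = 0 carry 1
  1+0+1 = 0 carry 1
  final carry 1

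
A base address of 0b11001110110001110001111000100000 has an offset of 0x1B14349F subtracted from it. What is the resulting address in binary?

0b10110011101100101110100110000001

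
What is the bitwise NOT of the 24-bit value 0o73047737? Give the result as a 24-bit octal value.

Each oct digit d becomes 7−d:
  7→0, 3→4, 0→7, 4→3, 7→0, 7→0, 3→4, 7→0

0o04730040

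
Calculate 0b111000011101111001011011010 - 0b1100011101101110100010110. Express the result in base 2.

Subtract column by column in base 2:
  0-0 → 0
  1-1 → 0
  0-1 → 1 (borrow)
  1-0-1 → 0
  1-1 → 0
  0-0 → 0
  1-0 → 1
  1-0 → 1
  0-1 → 1 (borrow)
  1-0-1 → 0
  0-1 → 1 (borrow)
  0-1-1 → 0 (borrow)
  1-1-1 → 1 (borrow)
  1-0-1 → 0
  1-1 → 0
  1-1 → 0
  0-0 → 0
  1-1 → 0
  1-1 → 0
  1-1 → 0
  0-0 → 0
  0-0 → 0
  0-0 → 0
  0-1 → 1 (borrow)
  1-1-1 → 1 (borrow)
  1-0-1 → 0
  1-0 → 1

0b101100000000001010111000100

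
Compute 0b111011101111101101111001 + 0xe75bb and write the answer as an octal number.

0b111011101111101101111001 = 0o73575571 in octal.
0xe75bb = 0o3472673 in octal.
Add column by column in base 8, right to left:
  1+3 = 4
  7+7 = 6 carry 1
  5+6+1 = 4 carry 1
  5+2+1 = 0 carry 1
  7+7+1 = 7 carry 1
  5+4+1 = 2 carry 1
  3+3+1 = 7
  7+0 = 7

0o77270464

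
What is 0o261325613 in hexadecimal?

0x2C5AB8B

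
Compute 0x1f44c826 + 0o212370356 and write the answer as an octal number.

0o4133534424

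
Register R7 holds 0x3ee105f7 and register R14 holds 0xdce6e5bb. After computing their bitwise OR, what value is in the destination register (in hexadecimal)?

OR each hex digit independently (no carries):
  3|d=f, e|c=e, e|e=e, 1|6=7, 0|e=e, 5|5=5, f|b=f, 7|b=f

0xfee7e5ff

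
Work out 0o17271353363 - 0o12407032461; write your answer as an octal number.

0o4662320702

Subtract column by column in base 8:
  3-1 → 2
  6-6 → 0
  3-4 → 7 (borrow)
  3-2-1 → 0
  5-3 → 2
  3-0 → 3
  1-7 → 2 (borrow)
  7-0-1 → 6
  2-4 → 6 (borrow)
  7-2-1 → 4
  1-1 → 0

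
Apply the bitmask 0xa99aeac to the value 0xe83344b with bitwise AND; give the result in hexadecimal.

AND each hex digit independently (no carries):
  e&a=a, 8&9=8, 3&9=1, 3&a=2, 4&e=4, 4&a=0, b&c=8

0xa812408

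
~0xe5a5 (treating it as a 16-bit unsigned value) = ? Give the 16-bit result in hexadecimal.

Each hex digit d becomes f−d:
  e→1, 5→a, a→5, 5→a

0x1a5a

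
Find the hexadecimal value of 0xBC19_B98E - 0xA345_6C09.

Subtract column by column in base 16:
  E-9 → 5
  8-0 → 8
  9-C → D (borrow)
  B-6-1 → 4
  9-5 → 4
  1-4 → D (borrow)
  C-3-1 → 8
  B-A → 1

0x18D44D85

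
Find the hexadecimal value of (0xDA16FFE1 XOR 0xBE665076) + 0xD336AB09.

0x137A75AA0

First 0xDA16FFE1 XOR 0xBE665076 = 0x6470AF97.
Add column by column in base 16, right to left:
  7+9 = 0 carry 1
  9+0+1 = A
  F+B = A carry 1
  A+A+1 = 5 carry 1
  0+6+1 = 7
  7+3 = A
  4+3 = 7
  6+D = 3 carry 1
  final carry 1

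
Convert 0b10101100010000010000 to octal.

Group the bits in threes: 010 101 100 010 000 010 000 → 2542020.

0o2542020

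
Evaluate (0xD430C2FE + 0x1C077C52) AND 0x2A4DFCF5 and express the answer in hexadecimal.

0x20083C50

Add column by column in base 16, right to left:
  E+2 = 0 carry 1
  F+5+1 = 5 carry 1
  2+C+1 = F
  C+7 = 3 carry 1
  0+7+1 = 8
  3+0 = 3
  4+C = 0 carry 1
  D+1+1 = F
Sum = 0xF0383F50; now AND with 0x2A4DFCF5:
  F&2=2, 0&A=0, 3&4=0, 8&D=8, 3&F=3, F&C=C, 5&F=5, 0&5=0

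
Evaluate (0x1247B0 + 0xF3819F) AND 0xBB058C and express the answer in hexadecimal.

0x1010C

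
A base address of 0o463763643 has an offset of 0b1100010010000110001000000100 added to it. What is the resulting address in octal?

0o2106044647

0b1100010010000110001000000100 = 0o1422061004 in octal.
Add column by column in base 8, right to left:
  3+4 = 7
  4+0 = 4
  6+0 = 6
  3+1 = 4
  6+6 = 4 carry 1
  7+0+1 = 0 carry 1
  3+2+1 = 6
  6+2 = 0 carry 1
  4+4+1 = 1 carry 1
  0+1+1 = 2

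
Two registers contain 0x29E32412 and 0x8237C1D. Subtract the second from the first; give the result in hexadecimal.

Subtract column by column in base 16:
  2-D → 5 (borrow)
  1-1-1 → F (borrow)
  4-C-1 → 7 (borrow)
  2-7-1 → A (borrow)
  3-3-1 → F (borrow)
  E-2-1 → B
  9-8 → 1
  2-0 → 2

0x21BFA7F5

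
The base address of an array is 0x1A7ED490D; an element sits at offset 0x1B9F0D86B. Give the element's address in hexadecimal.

Add column by column in base 16, right to left:
  D+B = 8 carry 1
  0+6+1 = 7
  9+8 = 1 carry 1
  4+D+1 = 2 carry 1
  D+0+1 = E
  E+F = D carry 1
  7+9+1 = 1 carry 1
  A+B+1 = 6 carry 1
  1+1+1 = 3

0x361DE2178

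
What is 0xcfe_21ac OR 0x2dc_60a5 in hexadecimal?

OR each hex digit independently (no carries):
  c|2=e, f|d=f, e|c=e, 2|6=6, 1|0=1, a|a=a, c|5=d

0xefe61ad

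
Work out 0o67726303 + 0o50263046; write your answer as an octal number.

Add column by column in base 8, right to left:
  3+6 = 1 carry 1
  0+4+1 = 5
  3+0 = 3
  6+3 = 1 carry 1
  2+6+1 = 1 carry 1
  7+2+1 = 2 carry 1
  7+0+1 = 0 carry 1
  6+5+1 = 4 carry 1
  final carry 1

0o140211351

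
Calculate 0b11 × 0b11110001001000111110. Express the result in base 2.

0b1011010011011010111010

Multiply each base-2 digit by 3, carrying:
  0×3 = 0 → write 0
  1×3 = 3 → write 1 carry 1
  1×3+1 = 4 → write 0 carry 2
  1×3+2 = 5 → write 1 carry 2
  1×3+2 = 5 → write 1 carry 2
  1×3+2 = 5 → write 1 carry 2
  0×3+2 = 2 → write 0 carry 1
  0×3+1 = 1 → write 1
  0×3 = 0 → write 0
  1×3 = 3 → write 1 carry 1
  0×3+1 = 1 → write 1
  0×3 = 0 → write 0
  1×3 = 3 → write 1 carry 1
  0×3+1 = 1 → write 1
  0×3 = 0 → write 0
  0×3 = 0 → write 0
  1×3 = 3 → write 1 carry 1
  1×3+1 = 4 → write 0 carry 2
  1×3+2 = 5 → write 1 carry 2
  1×3+2 = 5 → write 1 carry 2
  remaining carry: 10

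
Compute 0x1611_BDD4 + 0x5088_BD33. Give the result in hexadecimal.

Add column by column in base 16, right to left:
  4+3 = 7
  D+3 = 0 carry 1
  D+D+1 = B carry 1
  B+B+1 = 7 carry 1
  1+8+1 = A
  1+8 = 9
  6+0 = 6
  1+5 = 6

0x669A7B07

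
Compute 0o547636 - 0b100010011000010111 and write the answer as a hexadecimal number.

0o547636 = 0x2CF9E in hexadecimal.
0b100010011000010111 = 0x22617 in hexadecimal.
Subtract column by column in base 16:
  E-7 → 7
  9-1 → 8
  F-6 → 9
  C-2 → A
  2-2 → 0

0xA987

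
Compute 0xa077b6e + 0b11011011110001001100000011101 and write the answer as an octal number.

0xa077b6e = 0o1201675556 in octal.
0b11011011110001001100000011101 = 0o3336114035 in octal.
Add column by column in base 8, right to left:
  6+5 = 3 carry 1
  5+3+1 = 1 carry 1
  5+0+1 = 6
  5+4 = 1 carry 1
  7+1+1 = 1 carry 1
  6+1+1 = 0 carry 1
  1+6+1 = 0 carry 1
  0+3+1 = 4
  2+3 = 5
  1+3 = 4

0o4540011613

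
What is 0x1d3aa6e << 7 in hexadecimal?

0xe9d53700

7 bits is not a whole number of base-16 digits; in binary: 1110100111010101001101110 << 7 = 11101001110101010011011100000000.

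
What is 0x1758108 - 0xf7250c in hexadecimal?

Subtract column by column in base 16:
  8-c → c (borrow)
  0-0-1 → f (borrow)
  1-5-1 → b (borrow)
  8-2-1 → 5
  5-7 → e (borrow)
  7-f-1 → 7 (borrow)
  1-0-1 → 0

0x7e5bfc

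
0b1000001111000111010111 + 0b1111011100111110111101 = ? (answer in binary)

Add column by column in base 2, right to left:
  1+1 = 0 carry 1
  1+0+1 = 0 carry 1
  1+1+1 = 1 carry 1
  0+1+1 = 0 carry 1
  1+1+1 = 1 carry 1
  0+1+1 = 0 carry 1
  1+0+1 = 0 carry 1
  1+1+1 = 1 carry 1
  1+1+1 = 1 carry 1
  0+1+1 = 0 carry 1
  0+1+1 = 0 carry 1
  0+1+1 = 0 carry 1
  1+0+1 = 0 carry 1
  1+0+1 = 0 carry 1
  1+1+1 = 1 carry 1
  1+1+1 = 1 carry 1
  0+1+1 = 0 carry 1
  0+0+1 = 1
  0+1 = 1
  0+1 = 1
  0+1 = 1
  1+1 = 0 carry 1
  final carry 1

0b10111101100000110010100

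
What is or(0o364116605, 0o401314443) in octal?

0o765316647

OR each oct digit independently (no carries):
  3|4=7, 6|0=6, 4|1=5, 1|3=3, 1|1=1, 6|4=6, 6|4=6, 0|4=4, 5|3=7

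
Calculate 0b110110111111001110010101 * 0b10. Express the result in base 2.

0b1101101111110011100101010

Multiply each base-2 digit by 2, carrying:
  1×2 = 2 → write 0 carry 1
  0×2+1 = 1 → write 1
  1×2 = 2 → write 0 carry 1
  0×2+1 = 1 → write 1
  1×2 = 2 → write 0 carry 1
  0×2+1 = 1 → write 1
  0×2 = 0 → write 0
  1×2 = 2 → write 0 carry 1
  1×2+1 = 3 → write 1 carry 1
  1×2+1 = 3 → write 1 carry 1
  0×2+1 = 1 → write 1
  0×2 = 0 → write 0
  1×2 = 2 → write 0 carry 1
  1×2+1 = 3 → write 1 carry 1
  1×2+1 = 3 → write 1 carry 1
  1×2+1 = 3 → write 1 carry 1
  1×2+1 = 3 → write 1 carry 1
  1×2+1 = 3 → write 1 carry 1
  0×2+1 = 1 → write 1
  1×2 = 2 → write 0 carry 1
  1×2+1 = 3 → write 1 carry 1
  0×2+1 = 1 → write 1
  1×2 = 2 → write 0 carry 1
  1×2+1 = 3 → write 1 carry 1
  remaining carry: 1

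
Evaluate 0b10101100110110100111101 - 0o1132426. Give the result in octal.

0b10101100110110100111101 = 0o25466475 in octal.
Subtract column by column in base 8:
  5-6 → 7 (borrow)
  7-2-1 → 4
  4-4 → 0
  6-2 → 4
  6-3 → 3
  4-1 → 3
  5-1 → 4
  2-0 → 2

0o24334047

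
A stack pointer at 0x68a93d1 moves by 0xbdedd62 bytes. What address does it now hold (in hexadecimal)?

Add column by column in base 16, right to left:
  1+2 = 3
  d+6 = 3 carry 1
  3+d+1 = 1 carry 1
  9+d+1 = 7 carry 1
  a+e+1 = 9 carry 1
  8+d+1 = 6 carry 1
  6+b+1 = 2 carry 1
  final carry 1

0x12697133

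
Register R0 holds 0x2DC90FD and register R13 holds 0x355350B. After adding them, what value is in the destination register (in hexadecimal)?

Add column by column in base 16, right to left:
  D+B = 8 carry 1
  F+0+1 = 0 carry 1
  0+5+1 = 6
  9+3 = C
  C+5 = 1 carry 1
  D+5+1 = 3 carry 1
  2+3+1 = 6

0x631C608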